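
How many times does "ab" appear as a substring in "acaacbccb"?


Searching for "ab" in "acaacbccb"
Scanning each position:
  Position 0: "ac" => no
  Position 1: "ca" => no
  Position 2: "aa" => no
  Position 3: "ac" => no
  Position 4: "cb" => no
  Position 5: "bc" => no
  Position 6: "cc" => no
  Position 7: "cb" => no
Total occurrences: 0

0


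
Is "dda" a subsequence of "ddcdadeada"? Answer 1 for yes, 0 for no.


Check if "dda" is a subsequence of "ddcdadeada"
Greedy scan:
  Position 0 ('d'): matches sub[0] = 'd'
  Position 1 ('d'): matches sub[1] = 'd'
  Position 2 ('c'): no match needed
  Position 3 ('d'): no match needed
  Position 4 ('a'): matches sub[2] = 'a'
  Position 5 ('d'): no match needed
  Position 6 ('e'): no match needed
  Position 7 ('a'): no match needed
  Position 8 ('d'): no match needed
  Position 9 ('a'): no match needed
All 3 characters matched => is a subsequence

1


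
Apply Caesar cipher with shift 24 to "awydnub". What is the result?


Caesar cipher: shift "awydnub" by 24
  'a' (pos 0) + 24 = pos 24 = 'y'
  'w' (pos 22) + 24 = pos 20 = 'u'
  'y' (pos 24) + 24 = pos 22 = 'w'
  'd' (pos 3) + 24 = pos 1 = 'b'
  'n' (pos 13) + 24 = pos 11 = 'l'
  'u' (pos 20) + 24 = pos 18 = 's'
  'b' (pos 1) + 24 = pos 25 = 'z'
Result: yuwblsz

yuwblsz


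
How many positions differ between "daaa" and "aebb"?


Comparing "daaa" and "aebb" position by position:
  Position 0: 'd' vs 'a' => DIFFER
  Position 1: 'a' vs 'e' => DIFFER
  Position 2: 'a' vs 'b' => DIFFER
  Position 3: 'a' vs 'b' => DIFFER
Positions that differ: 4

4


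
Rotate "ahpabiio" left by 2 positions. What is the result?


Input: "ahpabiio", rotate left by 2
First 2 characters: "ah"
Remaining characters: "pabiio"
Concatenate remaining + first: "pabiio" + "ah" = "pabiioah"

pabiioah


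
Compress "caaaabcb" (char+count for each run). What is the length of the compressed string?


Input: caaaabcb
Runs:
  'c' x 1 => "c1"
  'a' x 4 => "a4"
  'b' x 1 => "b1"
  'c' x 1 => "c1"
  'b' x 1 => "b1"
Compressed: "c1a4b1c1b1"
Compressed length: 10

10


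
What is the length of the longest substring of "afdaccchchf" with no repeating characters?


Input: "afdaccchchf"
Sliding window (track last position of each char):
  Position 0 ('a'): window [0,0] length 1 -- new best
  Position 1 ('f'): window [0,1] length 2 -- new best
  Position 2 ('d'): window [0,2] length 3 -- new best
  Position 3 ('a'): repeat (last at 0), move window start to 1
  Position 3 ('a'): window [1,3] length 3
  Position 4 ('c'): window [1,4] length 4 -- new best
  Position 5 ('c'): repeat (last at 4), move window start to 5
  Position 5 ('c'): window [5,5] length 1
  Position 6 ('c'): repeat (last at 5), move window start to 6
  Position 6 ('c'): window [6,6] length 1
  Position 7 ('h'): window [6,7] length 2
  Position 8 ('c'): repeat (last at 6), move window start to 7
  Position 8 ('c'): window [7,8] length 2
  Position 9 ('h'): repeat (last at 7), move window start to 8
  Position 9 ('h'): window [8,9] length 2
  Position 10 ('f'): window [8,10] length 3
Longest substring with no repeats: "fdac" with length 4

4


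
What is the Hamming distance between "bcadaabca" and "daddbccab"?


Comparing "bcadaabca" and "daddbccab" position by position:
  Position 0: 'b' vs 'd' => differ
  Position 1: 'c' vs 'a' => differ
  Position 2: 'a' vs 'd' => differ
  Position 3: 'd' vs 'd' => same
  Position 4: 'a' vs 'b' => differ
  Position 5: 'a' vs 'c' => differ
  Position 6: 'b' vs 'c' => differ
  Position 7: 'c' vs 'a' => differ
  Position 8: 'a' vs 'b' => differ
Total differences (Hamming distance): 8

8


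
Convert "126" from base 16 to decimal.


Input: "126" in base 16
Positional expansion:
  Digit '1' (value 1) x 16^2 = 256
  Digit '2' (value 2) x 16^1 = 32
  Digit '6' (value 6) x 16^0 = 6
Sum = 294

294


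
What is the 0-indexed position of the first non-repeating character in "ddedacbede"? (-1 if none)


Input: ddedacbede
Character frequencies:
  'a': 1
  'b': 1
  'c': 1
  'd': 4
  'e': 3
Scanning left to right for freq == 1:
  Position 0 ('d'): freq=4, skip
  Position 1 ('d'): freq=4, skip
  Position 2 ('e'): freq=3, skip
  Position 3 ('d'): freq=4, skip
  Position 4 ('a'): unique! => answer = 4

4


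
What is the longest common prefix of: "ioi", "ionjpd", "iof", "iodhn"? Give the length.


Words: ioi, ionjpd, iof, iodhn
  Position 0: all 'i' => match
  Position 1: all 'o' => match
  Position 2: ('i', 'n', 'f', 'd') => mismatch, stop
LCP = "io" (length 2)

2


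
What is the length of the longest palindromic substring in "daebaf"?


Input: "daebaf"
Checking substrings for palindromes:
  No multi-char palindromic substrings found
Longest palindromic substring: "d" with length 1

1


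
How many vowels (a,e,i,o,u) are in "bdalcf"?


Input: bdalcf
Checking each character:
  'b' at position 0: consonant
  'd' at position 1: consonant
  'a' at position 2: vowel (running total: 1)
  'l' at position 3: consonant
  'c' at position 4: consonant
  'f' at position 5: consonant
Total vowels: 1

1


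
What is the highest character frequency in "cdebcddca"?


Input: cdebcddca
Character counts:
  'a': 1
  'b': 1
  'c': 3
  'd': 3
  'e': 1
Maximum frequency: 3

3


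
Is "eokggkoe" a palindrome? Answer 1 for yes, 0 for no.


Input: eokggkoe
Reversed: eokggkoe
  Compare pos 0 ('e') with pos 7 ('e'): match
  Compare pos 1 ('o') with pos 6 ('o'): match
  Compare pos 2 ('k') with pos 5 ('k'): match
  Compare pos 3 ('g') with pos 4 ('g'): match
Result: palindrome

1


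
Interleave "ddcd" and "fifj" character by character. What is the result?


Interleaving "ddcd" and "fifj":
  Position 0: 'd' from first, 'f' from second => "df"
  Position 1: 'd' from first, 'i' from second => "di"
  Position 2: 'c' from first, 'f' from second => "cf"
  Position 3: 'd' from first, 'j' from second => "dj"
Result: dfdicfdj

dfdicfdj


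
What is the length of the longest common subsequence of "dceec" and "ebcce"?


LCS of "dceec" and "ebcce"
DP table:
           e    b    c    c    e
      0    0    0    0    0    0
  d   0    0    0    0    0    0
  c   0    0    0    1    1    1
  e   0    1    1    1    1    2
  e   0    1    1    1    1    2
  c   0    1    1    2    2    2
LCS length = dp[5][5] = 2

2


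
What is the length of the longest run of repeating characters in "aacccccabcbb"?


Input: "aacccccabcbb"
Scanning for longest run:
  Position 1 ('a'): continues run of 'a', length=2
  Position 2 ('c'): new char, reset run to 1
  Position 3 ('c'): continues run of 'c', length=2
  Position 4 ('c'): continues run of 'c', length=3
  Position 5 ('c'): continues run of 'c', length=4
  Position 6 ('c'): continues run of 'c', length=5
  Position 7 ('a'): new char, reset run to 1
  Position 8 ('b'): new char, reset run to 1
  Position 9 ('c'): new char, reset run to 1
  Position 10 ('b'): new char, reset run to 1
  Position 11 ('b'): continues run of 'b', length=2
Longest run: 'c' with length 5

5


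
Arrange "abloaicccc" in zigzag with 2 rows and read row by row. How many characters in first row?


Zigzag "abloaicccc" into 2 rows:
Placing characters:
  'a' => row 0
  'b' => row 1
  'l' => row 0
  'o' => row 1
  'a' => row 0
  'i' => row 1
  'c' => row 0
  'c' => row 1
  'c' => row 0
  'c' => row 1
Rows:
  Row 0: "alacc"
  Row 1: "boicc"
First row length: 5

5


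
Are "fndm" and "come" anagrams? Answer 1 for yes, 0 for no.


Strings: "fndm", "come"
Sorted first:  dfmn
Sorted second: cemo
Differ at position 0: 'd' vs 'c' => not anagrams

0


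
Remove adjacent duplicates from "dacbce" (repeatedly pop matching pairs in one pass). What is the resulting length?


Input: dacbce
Stack-based adjacent duplicate removal:
  Read 'd': push. Stack: d
  Read 'a': push. Stack: da
  Read 'c': push. Stack: dac
  Read 'b': push. Stack: dacb
  Read 'c': push. Stack: dacbc
  Read 'e': push. Stack: dacbce
Final stack: "dacbce" (length 6)

6


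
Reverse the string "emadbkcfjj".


Input: emadbkcfjj
Reading characters right to left:
  Position 9: 'j'
  Position 8: 'j'
  Position 7: 'f'
  Position 6: 'c'
  Position 5: 'k'
  Position 4: 'b'
  Position 3: 'd'
  Position 2: 'a'
  Position 1: 'm'
  Position 0: 'e'
Reversed: jjfckbdame

jjfckbdame


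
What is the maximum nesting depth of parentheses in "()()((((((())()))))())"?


Input: "()()((((((())()))))())"
Tracking depth:
  Position 0 '(': depth becomes 1
  Position 1 ')': depth becomes 0
  Position 2 '(': depth becomes 1
  Position 3 ')': depth becomes 0
  Position 4 '(': depth becomes 1
  Position 5 '(': depth becomes 2
  Position 6 '(': depth becomes 3
  Position 7 '(': depth becomes 4
  Position 8 '(': depth becomes 5
  Position 9 '(': depth becomes 6
  Position 10 '(': depth becomes 7
  Position 11 ')': depth becomes 6
  Position 12 ')': depth becomes 5
  Position 13 '(': depth becomes 6
  Position 14 ')': depth becomes 5
  Position 15 ')': depth becomes 4
  Position 16 ')': depth becomes 3
  Position 17 ')': depth becomes 2
  Position 18 ')': depth becomes 1
  Position 19 '(': depth becomes 2
  Position 20 ')': depth becomes 1
  Position 21 ')': depth becomes 0
Maximum depth reached: 7

7


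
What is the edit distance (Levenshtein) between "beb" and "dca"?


Computing edit distance: "beb" -> "dca"
DP table:
           d    c    a
      0    1    2    3
  b   1    1    2    3
  e   2    2    2    3
  b   3    3    3    3
Edit distance = dp[3][3] = 3

3


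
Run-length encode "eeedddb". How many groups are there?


Input: eeedddb
Scanning for consecutive runs:
  Group 1: 'e' x 3 (positions 0-2)
  Group 2: 'd' x 3 (positions 3-5)
  Group 3: 'b' x 1 (positions 6-6)
Total groups: 3

3


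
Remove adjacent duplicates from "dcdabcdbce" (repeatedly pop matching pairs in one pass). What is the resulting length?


Input: dcdabcdbce
Stack-based adjacent duplicate removal:
  Read 'd': push. Stack: d
  Read 'c': push. Stack: dc
  Read 'd': push. Stack: dcd
  Read 'a': push. Stack: dcda
  Read 'b': push. Stack: dcdab
  Read 'c': push. Stack: dcdabc
  Read 'd': push. Stack: dcdabcd
  Read 'b': push. Stack: dcdabcdb
  Read 'c': push. Stack: dcdabcdbc
  Read 'e': push. Stack: dcdabcdbce
Final stack: "dcdabcdbce" (length 10)

10


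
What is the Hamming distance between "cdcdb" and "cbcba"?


Comparing "cdcdb" and "cbcba" position by position:
  Position 0: 'c' vs 'c' => same
  Position 1: 'd' vs 'b' => differ
  Position 2: 'c' vs 'c' => same
  Position 3: 'd' vs 'b' => differ
  Position 4: 'b' vs 'a' => differ
Total differences (Hamming distance): 3

3


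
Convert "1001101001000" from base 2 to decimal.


Input: "1001101001000" in base 2
Positional expansion:
  Digit '1' (value 1) x 2^12 = 4096
  Digit '0' (value 0) x 2^11 = 0
  Digit '0' (value 0) x 2^10 = 0
  Digit '1' (value 1) x 2^9 = 512
  Digit '1' (value 1) x 2^8 = 256
  Digit '0' (value 0) x 2^7 = 0
  Digit '1' (value 1) x 2^6 = 64
  Digit '0' (value 0) x 2^5 = 0
  Digit '0' (value 0) x 2^4 = 0
  Digit '1' (value 1) x 2^3 = 8
  Digit '0' (value 0) x 2^2 = 0
  Digit '0' (value 0) x 2^1 = 0
  Digit '0' (value 0) x 2^0 = 0
Sum = 4936

4936


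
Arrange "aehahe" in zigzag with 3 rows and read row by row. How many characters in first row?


Zigzag "aehahe" into 3 rows:
Placing characters:
  'a' => row 0
  'e' => row 1
  'h' => row 2
  'a' => row 1
  'h' => row 0
  'e' => row 1
Rows:
  Row 0: "ah"
  Row 1: "eae"
  Row 2: "h"
First row length: 2

2


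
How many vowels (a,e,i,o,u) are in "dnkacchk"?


Input: dnkacchk
Checking each character:
  'd' at position 0: consonant
  'n' at position 1: consonant
  'k' at position 2: consonant
  'a' at position 3: vowel (running total: 1)
  'c' at position 4: consonant
  'c' at position 5: consonant
  'h' at position 6: consonant
  'k' at position 7: consonant
Total vowels: 1

1


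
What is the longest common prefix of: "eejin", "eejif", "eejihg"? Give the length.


Words: eejin, eejif, eejihg
  Position 0: all 'e' => match
  Position 1: all 'e' => match
  Position 2: all 'j' => match
  Position 3: all 'i' => match
  Position 4: ('n', 'f', 'h') => mismatch, stop
LCP = "eeji" (length 4)

4


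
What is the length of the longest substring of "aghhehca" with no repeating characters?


Input: "aghhehca"
Sliding window (track last position of each char):
  Position 0 ('a'): window [0,0] length 1 -- new best
  Position 1 ('g'): window [0,1] length 2 -- new best
  Position 2 ('h'): window [0,2] length 3 -- new best
  Position 3 ('h'): repeat (last at 2), move window start to 3
  Position 3 ('h'): window [3,3] length 1
  Position 4 ('e'): window [3,4] length 2
  Position 5 ('h'): repeat (last at 3), move window start to 4
  Position 5 ('h'): window [4,5] length 2
  Position 6 ('c'): window [4,6] length 3
  Position 7 ('a'): window [4,7] length 4 -- new best
Longest substring with no repeats: "ehca" with length 4

4


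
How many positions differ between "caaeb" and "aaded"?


Comparing "caaeb" and "aaded" position by position:
  Position 0: 'c' vs 'a' => DIFFER
  Position 1: 'a' vs 'a' => same
  Position 2: 'a' vs 'd' => DIFFER
  Position 3: 'e' vs 'e' => same
  Position 4: 'b' vs 'd' => DIFFER
Positions that differ: 3

3


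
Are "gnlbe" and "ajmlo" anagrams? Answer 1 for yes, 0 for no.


Strings: "gnlbe", "ajmlo"
Sorted first:  begln
Sorted second: ajlmo
Differ at position 0: 'b' vs 'a' => not anagrams

0


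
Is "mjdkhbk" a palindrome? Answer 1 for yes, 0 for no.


Input: mjdkhbk
Reversed: kbhkdjm
  Compare pos 0 ('m') with pos 6 ('k'): MISMATCH
  Compare pos 1 ('j') with pos 5 ('b'): MISMATCH
  Compare pos 2 ('d') with pos 4 ('h'): MISMATCH
Result: not a palindrome

0


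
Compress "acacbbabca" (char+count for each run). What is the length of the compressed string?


Input: acacbbabca
Runs:
  'a' x 1 => "a1"
  'c' x 1 => "c1"
  'a' x 1 => "a1"
  'c' x 1 => "c1"
  'b' x 2 => "b2"
  'a' x 1 => "a1"
  'b' x 1 => "b1"
  'c' x 1 => "c1"
  'a' x 1 => "a1"
Compressed: "a1c1a1c1b2a1b1c1a1"
Compressed length: 18

18


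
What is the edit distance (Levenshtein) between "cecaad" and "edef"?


Computing edit distance: "cecaad" -> "edef"
DP table:
           e    d    e    f
      0    1    2    3    4
  c   1    1    2    3    4
  e   2    1    2    2    3
  c   3    2    2    3    3
  a   4    3    3    3    4
  a   5    4    4    4    4
  d   6    5    4    5    5
Edit distance = dp[6][4] = 5

5


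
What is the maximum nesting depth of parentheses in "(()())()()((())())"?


Input: "(()())()()((())())"
Tracking depth:
  Position 0 '(': depth becomes 1
  Position 1 '(': depth becomes 2
  Position 2 ')': depth becomes 1
  Position 3 '(': depth becomes 2
  Position 4 ')': depth becomes 1
  Position 5 ')': depth becomes 0
  Position 6 '(': depth becomes 1
  Position 7 ')': depth becomes 0
  Position 8 '(': depth becomes 1
  Position 9 ')': depth becomes 0
  Position 10 '(': depth becomes 1
  Position 11 '(': depth becomes 2
  Position 12 '(': depth becomes 3
  Position 13 ')': depth becomes 2
  Position 14 ')': depth becomes 1
  Position 15 '(': depth becomes 2
  Position 16 ')': depth becomes 1
  Position 17 ')': depth becomes 0
Maximum depth reached: 3

3


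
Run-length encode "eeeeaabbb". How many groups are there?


Input: eeeeaabbb
Scanning for consecutive runs:
  Group 1: 'e' x 4 (positions 0-3)
  Group 2: 'a' x 2 (positions 4-5)
  Group 3: 'b' x 3 (positions 6-8)
Total groups: 3

3


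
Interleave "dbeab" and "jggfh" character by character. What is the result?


Interleaving "dbeab" and "jggfh":
  Position 0: 'd' from first, 'j' from second => "dj"
  Position 1: 'b' from first, 'g' from second => "bg"
  Position 2: 'e' from first, 'g' from second => "eg"
  Position 3: 'a' from first, 'f' from second => "af"
  Position 4: 'b' from first, 'h' from second => "bh"
Result: djbgegafbh

djbgegafbh


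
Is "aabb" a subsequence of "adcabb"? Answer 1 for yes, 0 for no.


Check if "aabb" is a subsequence of "adcabb"
Greedy scan:
  Position 0 ('a'): matches sub[0] = 'a'
  Position 1 ('d'): no match needed
  Position 2 ('c'): no match needed
  Position 3 ('a'): matches sub[1] = 'a'
  Position 4 ('b'): matches sub[2] = 'b'
  Position 5 ('b'): matches sub[3] = 'b'
All 4 characters matched => is a subsequence

1


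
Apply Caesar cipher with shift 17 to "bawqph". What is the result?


Caesar cipher: shift "bawqph" by 17
  'b' (pos 1) + 17 = pos 18 = 's'
  'a' (pos 0) + 17 = pos 17 = 'r'
  'w' (pos 22) + 17 = pos 13 = 'n'
  'q' (pos 16) + 17 = pos 7 = 'h'
  'p' (pos 15) + 17 = pos 6 = 'g'
  'h' (pos 7) + 17 = pos 24 = 'y'
Result: srnhgy

srnhgy


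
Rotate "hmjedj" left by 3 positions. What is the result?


Input: "hmjedj", rotate left by 3
First 3 characters: "hmj"
Remaining characters: "edj"
Concatenate remaining + first: "edj" + "hmj" = "edjhmj"

edjhmj


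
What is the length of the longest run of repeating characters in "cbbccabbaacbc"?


Input: "cbbccabbaacbc"
Scanning for longest run:
  Position 1 ('b'): new char, reset run to 1
  Position 2 ('b'): continues run of 'b', length=2
  Position 3 ('c'): new char, reset run to 1
  Position 4 ('c'): continues run of 'c', length=2
  Position 5 ('a'): new char, reset run to 1
  Position 6 ('b'): new char, reset run to 1
  Position 7 ('b'): continues run of 'b', length=2
  Position 8 ('a'): new char, reset run to 1
  Position 9 ('a'): continues run of 'a', length=2
  Position 10 ('c'): new char, reset run to 1
  Position 11 ('b'): new char, reset run to 1
  Position 12 ('c'): new char, reset run to 1
Longest run: 'b' with length 2

2


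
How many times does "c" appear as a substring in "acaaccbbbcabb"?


Searching for "c" in "acaaccbbbcabb"
Scanning each position:
  Position 0: "a" => no
  Position 1: "c" => MATCH
  Position 2: "a" => no
  Position 3: "a" => no
  Position 4: "c" => MATCH
  Position 5: "c" => MATCH
  Position 6: "b" => no
  Position 7: "b" => no
  Position 8: "b" => no
  Position 9: "c" => MATCH
  Position 10: "a" => no
  Position 11: "b" => no
  Position 12: "b" => no
Total occurrences: 4

4


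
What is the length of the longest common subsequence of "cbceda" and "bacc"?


LCS of "cbceda" and "bacc"
DP table:
           b    a    c    c
      0    0    0    0    0
  c   0    0    0    1    1
  b   0    1    1    1    1
  c   0    1    1    2    2
  e   0    1    1    2    2
  d   0    1    1    2    2
  a   0    1    2    2    2
LCS length = dp[6][4] = 2

2


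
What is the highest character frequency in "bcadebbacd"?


Input: bcadebbacd
Character counts:
  'a': 2
  'b': 3
  'c': 2
  'd': 2
  'e': 1
Maximum frequency: 3

3


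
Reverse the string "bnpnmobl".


Input: bnpnmobl
Reading characters right to left:
  Position 7: 'l'
  Position 6: 'b'
  Position 5: 'o'
  Position 4: 'm'
  Position 3: 'n'
  Position 2: 'p'
  Position 1: 'n'
  Position 0: 'b'
Reversed: lbomnpnb

lbomnpnb


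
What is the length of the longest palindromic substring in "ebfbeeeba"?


Input: "ebfbeeeba"
Checking substrings for palindromes:
  [0:5] "ebfbe" (len 5) => palindrome
  [3:8] "beeeb" (len 5) => palindrome
  [1:4] "bfb" (len 3) => palindrome
  [4:7] "eee" (len 3) => palindrome
  [4:6] "ee" (len 2) => palindrome
  [5:7] "ee" (len 2) => palindrome
Longest palindromic substring: "ebfbe" with length 5

5


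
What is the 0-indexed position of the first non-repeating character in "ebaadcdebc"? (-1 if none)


Input: ebaadcdebc
Character frequencies:
  'a': 2
  'b': 2
  'c': 2
  'd': 2
  'e': 2
Scanning left to right for freq == 1:
  Position 0 ('e'): freq=2, skip
  Position 1 ('b'): freq=2, skip
  Position 2 ('a'): freq=2, skip
  Position 3 ('a'): freq=2, skip
  Position 4 ('d'): freq=2, skip
  Position 5 ('c'): freq=2, skip
  Position 6 ('d'): freq=2, skip
  Position 7 ('e'): freq=2, skip
  Position 8 ('b'): freq=2, skip
  Position 9 ('c'): freq=2, skip
  No unique character found => answer = -1

-1


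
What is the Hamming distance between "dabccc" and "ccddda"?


Comparing "dabccc" and "ccddda" position by position:
  Position 0: 'd' vs 'c' => differ
  Position 1: 'a' vs 'c' => differ
  Position 2: 'b' vs 'd' => differ
  Position 3: 'c' vs 'd' => differ
  Position 4: 'c' vs 'd' => differ
  Position 5: 'c' vs 'a' => differ
Total differences (Hamming distance): 6

6


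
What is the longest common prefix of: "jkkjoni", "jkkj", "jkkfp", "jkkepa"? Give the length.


Words: jkkjoni, jkkj, jkkfp, jkkepa
  Position 0: all 'j' => match
  Position 1: all 'k' => match
  Position 2: all 'k' => match
  Position 3: ('j', 'j', 'f', 'e') => mismatch, stop
LCP = "jkk" (length 3)

3


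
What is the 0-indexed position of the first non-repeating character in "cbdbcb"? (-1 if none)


Input: cbdbcb
Character frequencies:
  'b': 3
  'c': 2
  'd': 1
Scanning left to right for freq == 1:
  Position 0 ('c'): freq=2, skip
  Position 1 ('b'): freq=3, skip
  Position 2 ('d'): unique! => answer = 2

2


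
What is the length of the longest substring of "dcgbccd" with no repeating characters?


Input: "dcgbccd"
Sliding window (track last position of each char):
  Position 0 ('d'): window [0,0] length 1 -- new best
  Position 1 ('c'): window [0,1] length 2 -- new best
  Position 2 ('g'): window [0,2] length 3 -- new best
  Position 3 ('b'): window [0,3] length 4 -- new best
  Position 4 ('c'): repeat (last at 1), move window start to 2
  Position 4 ('c'): window [2,4] length 3
  Position 5 ('c'): repeat (last at 4), move window start to 5
  Position 5 ('c'): window [5,5] length 1
  Position 6 ('d'): window [5,6] length 2
Longest substring with no repeats: "dcgb" with length 4

4


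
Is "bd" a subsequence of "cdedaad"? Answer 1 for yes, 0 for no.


Check if "bd" is a subsequence of "cdedaad"
Greedy scan:
  Position 0 ('c'): no match needed
  Position 1 ('d'): no match needed
  Position 2 ('e'): no match needed
  Position 3 ('d'): no match needed
  Position 4 ('a'): no match needed
  Position 5 ('a'): no match needed
  Position 6 ('d'): no match needed
Only matched 0/2 characters => not a subsequence

0


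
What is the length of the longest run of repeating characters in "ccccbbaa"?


Input: "ccccbbaa"
Scanning for longest run:
  Position 1 ('c'): continues run of 'c', length=2
  Position 2 ('c'): continues run of 'c', length=3
  Position 3 ('c'): continues run of 'c', length=4
  Position 4 ('b'): new char, reset run to 1
  Position 5 ('b'): continues run of 'b', length=2
  Position 6 ('a'): new char, reset run to 1
  Position 7 ('a'): continues run of 'a', length=2
Longest run: 'c' with length 4

4


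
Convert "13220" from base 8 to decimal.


Input: "13220" in base 8
Positional expansion:
  Digit '1' (value 1) x 8^4 = 4096
  Digit '3' (value 3) x 8^3 = 1536
  Digit '2' (value 2) x 8^2 = 128
  Digit '2' (value 2) x 8^1 = 16
  Digit '0' (value 0) x 8^0 = 0
Sum = 5776

5776


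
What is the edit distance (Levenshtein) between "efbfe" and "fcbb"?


Computing edit distance: "efbfe" -> "fcbb"
DP table:
           f    c    b    b
      0    1    2    3    4
  e   1    1    2    3    4
  f   2    1    2    3    4
  b   3    2    2    2    3
  f   4    3    3    3    3
  e   5    4    4    4    4
Edit distance = dp[5][4] = 4

4


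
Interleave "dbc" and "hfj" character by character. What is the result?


Interleaving "dbc" and "hfj":
  Position 0: 'd' from first, 'h' from second => "dh"
  Position 1: 'b' from first, 'f' from second => "bf"
  Position 2: 'c' from first, 'j' from second => "cj"
Result: dhbfcj

dhbfcj


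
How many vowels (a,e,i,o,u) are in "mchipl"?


Input: mchipl
Checking each character:
  'm' at position 0: consonant
  'c' at position 1: consonant
  'h' at position 2: consonant
  'i' at position 3: vowel (running total: 1)
  'p' at position 4: consonant
  'l' at position 5: consonant
Total vowels: 1

1


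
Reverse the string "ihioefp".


Input: ihioefp
Reading characters right to left:
  Position 6: 'p'
  Position 5: 'f'
  Position 4: 'e'
  Position 3: 'o'
  Position 2: 'i'
  Position 1: 'h'
  Position 0: 'i'
Reversed: pfeoihi

pfeoihi


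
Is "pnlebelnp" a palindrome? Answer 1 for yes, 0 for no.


Input: pnlebelnp
Reversed: pnlebelnp
  Compare pos 0 ('p') with pos 8 ('p'): match
  Compare pos 1 ('n') with pos 7 ('n'): match
  Compare pos 2 ('l') with pos 6 ('l'): match
  Compare pos 3 ('e') with pos 5 ('e'): match
Result: palindrome

1


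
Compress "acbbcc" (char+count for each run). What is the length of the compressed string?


Input: acbbcc
Runs:
  'a' x 1 => "a1"
  'c' x 1 => "c1"
  'b' x 2 => "b2"
  'c' x 2 => "c2"
Compressed: "a1c1b2c2"
Compressed length: 8

8


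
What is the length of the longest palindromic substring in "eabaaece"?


Input: "eabaaece"
Checking substrings for palindromes:
  [1:4] "aba" (len 3) => palindrome
  [5:8] "ece" (len 3) => palindrome
  [3:5] "aa" (len 2) => palindrome
Longest palindromic substring: "aba" with length 3

3


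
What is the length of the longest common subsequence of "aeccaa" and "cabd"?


LCS of "aeccaa" and "cabd"
DP table:
           c    a    b    d
      0    0    0    0    0
  a   0    0    1    1    1
  e   0    0    1    1    1
  c   0    1    1    1    1
  c   0    1    1    1    1
  a   0    1    2    2    2
  a   0    1    2    2    2
LCS length = dp[6][4] = 2

2


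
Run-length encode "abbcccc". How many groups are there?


Input: abbcccc
Scanning for consecutive runs:
  Group 1: 'a' x 1 (positions 0-0)
  Group 2: 'b' x 2 (positions 1-2)
  Group 3: 'c' x 4 (positions 3-6)
Total groups: 3

3


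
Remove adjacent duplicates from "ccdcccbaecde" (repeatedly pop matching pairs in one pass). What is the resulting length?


Input: ccdcccbaecde
Stack-based adjacent duplicate removal:
  Read 'c': push. Stack: c
  Read 'c': matches stack top 'c' => pop. Stack: (empty)
  Read 'd': push. Stack: d
  Read 'c': push. Stack: dc
  Read 'c': matches stack top 'c' => pop. Stack: d
  Read 'c': push. Stack: dc
  Read 'b': push. Stack: dcb
  Read 'a': push. Stack: dcba
  Read 'e': push. Stack: dcbae
  Read 'c': push. Stack: dcbaec
  Read 'd': push. Stack: dcbaecd
  Read 'e': push. Stack: dcbaecde
Final stack: "dcbaecde" (length 8)

8


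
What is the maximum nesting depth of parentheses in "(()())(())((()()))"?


Input: "(()())(())((()()))"
Tracking depth:
  Position 0 '(': depth becomes 1
  Position 1 '(': depth becomes 2
  Position 2 ')': depth becomes 1
  Position 3 '(': depth becomes 2
  Position 4 ')': depth becomes 1
  Position 5 ')': depth becomes 0
  Position 6 '(': depth becomes 1
  Position 7 '(': depth becomes 2
  Position 8 ')': depth becomes 1
  Position 9 ')': depth becomes 0
  Position 10 '(': depth becomes 1
  Position 11 '(': depth becomes 2
  Position 12 '(': depth becomes 3
  Position 13 ')': depth becomes 2
  Position 14 '(': depth becomes 3
  Position 15 ')': depth becomes 2
  Position 16 ')': depth becomes 1
  Position 17 ')': depth becomes 0
Maximum depth reached: 3

3


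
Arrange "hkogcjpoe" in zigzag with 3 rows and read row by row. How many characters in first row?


Zigzag "hkogcjpoe" into 3 rows:
Placing characters:
  'h' => row 0
  'k' => row 1
  'o' => row 2
  'g' => row 1
  'c' => row 0
  'j' => row 1
  'p' => row 2
  'o' => row 1
  'e' => row 0
Rows:
  Row 0: "hce"
  Row 1: "kgjo"
  Row 2: "op"
First row length: 3

3


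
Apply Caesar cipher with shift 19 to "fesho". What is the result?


Caesar cipher: shift "fesho" by 19
  'f' (pos 5) + 19 = pos 24 = 'y'
  'e' (pos 4) + 19 = pos 23 = 'x'
  's' (pos 18) + 19 = pos 11 = 'l'
  'h' (pos 7) + 19 = pos 0 = 'a'
  'o' (pos 14) + 19 = pos 7 = 'h'
Result: yxlah

yxlah


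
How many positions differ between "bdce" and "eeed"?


Comparing "bdce" and "eeed" position by position:
  Position 0: 'b' vs 'e' => DIFFER
  Position 1: 'd' vs 'e' => DIFFER
  Position 2: 'c' vs 'e' => DIFFER
  Position 3: 'e' vs 'd' => DIFFER
Positions that differ: 4

4


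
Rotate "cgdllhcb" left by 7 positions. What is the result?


Input: "cgdllhcb", rotate left by 7
First 7 characters: "cgdllhc"
Remaining characters: "b"
Concatenate remaining + first: "b" + "cgdllhc" = "bcgdllhc"

bcgdllhc


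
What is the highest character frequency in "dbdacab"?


Input: dbdacab
Character counts:
  'a': 2
  'b': 2
  'c': 1
  'd': 2
Maximum frequency: 2

2


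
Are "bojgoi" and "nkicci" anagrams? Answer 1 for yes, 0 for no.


Strings: "bojgoi", "nkicci"
Sorted first:  bgijoo
Sorted second: cciikn
Differ at position 0: 'b' vs 'c' => not anagrams

0


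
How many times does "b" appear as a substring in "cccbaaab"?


Searching for "b" in "cccbaaab"
Scanning each position:
  Position 0: "c" => no
  Position 1: "c" => no
  Position 2: "c" => no
  Position 3: "b" => MATCH
  Position 4: "a" => no
  Position 5: "a" => no
  Position 6: "a" => no
  Position 7: "b" => MATCH
Total occurrences: 2

2


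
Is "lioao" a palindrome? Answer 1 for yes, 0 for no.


Input: lioao
Reversed: oaoil
  Compare pos 0 ('l') with pos 4 ('o'): MISMATCH
  Compare pos 1 ('i') with pos 3 ('a'): MISMATCH
Result: not a palindrome

0


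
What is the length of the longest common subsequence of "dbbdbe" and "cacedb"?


LCS of "dbbdbe" and "cacedb"
DP table:
           c    a    c    e    d    b
      0    0    0    0    0    0    0
  d   0    0    0    0    0    1    1
  b   0    0    0    0    0    1    2
  b   0    0    0    0    0    1    2
  d   0    0    0    0    0    1    2
  b   0    0    0    0    0    1    2
  e   0    0    0    0    1    1    2
LCS length = dp[6][6] = 2

2


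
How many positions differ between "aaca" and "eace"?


Comparing "aaca" and "eace" position by position:
  Position 0: 'a' vs 'e' => DIFFER
  Position 1: 'a' vs 'a' => same
  Position 2: 'c' vs 'c' => same
  Position 3: 'a' vs 'e' => DIFFER
Positions that differ: 2

2


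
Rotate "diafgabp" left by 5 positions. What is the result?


Input: "diafgabp", rotate left by 5
First 5 characters: "diafg"
Remaining characters: "abp"
Concatenate remaining + first: "abp" + "diafg" = "abpdiafg"

abpdiafg


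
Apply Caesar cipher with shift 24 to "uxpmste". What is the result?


Caesar cipher: shift "uxpmste" by 24
  'u' (pos 20) + 24 = pos 18 = 's'
  'x' (pos 23) + 24 = pos 21 = 'v'
  'p' (pos 15) + 24 = pos 13 = 'n'
  'm' (pos 12) + 24 = pos 10 = 'k'
  's' (pos 18) + 24 = pos 16 = 'q'
  't' (pos 19) + 24 = pos 17 = 'r'
  'e' (pos 4) + 24 = pos 2 = 'c'
Result: svnkqrc

svnkqrc


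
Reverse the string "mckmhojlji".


Input: mckmhojlji
Reading characters right to left:
  Position 9: 'i'
  Position 8: 'j'
  Position 7: 'l'
  Position 6: 'j'
  Position 5: 'o'
  Position 4: 'h'
  Position 3: 'm'
  Position 2: 'k'
  Position 1: 'c'
  Position 0: 'm'
Reversed: ijljohmkcm

ijljohmkcm


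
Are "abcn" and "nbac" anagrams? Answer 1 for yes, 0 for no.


Strings: "abcn", "nbac"
Sorted first:  abcn
Sorted second: abcn
Sorted forms match => anagrams

1


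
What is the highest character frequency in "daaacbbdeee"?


Input: daaacbbdeee
Character counts:
  'a': 3
  'b': 2
  'c': 1
  'd': 2
  'e': 3
Maximum frequency: 3

3


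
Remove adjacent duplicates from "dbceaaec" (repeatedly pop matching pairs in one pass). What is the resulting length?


Input: dbceaaec
Stack-based adjacent duplicate removal:
  Read 'd': push. Stack: d
  Read 'b': push. Stack: db
  Read 'c': push. Stack: dbc
  Read 'e': push. Stack: dbce
  Read 'a': push. Stack: dbcea
  Read 'a': matches stack top 'a' => pop. Stack: dbce
  Read 'e': matches stack top 'e' => pop. Stack: dbc
  Read 'c': matches stack top 'c' => pop. Stack: db
Final stack: "db" (length 2)

2


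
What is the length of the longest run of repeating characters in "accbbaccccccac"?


Input: "accbbaccccccac"
Scanning for longest run:
  Position 1 ('c'): new char, reset run to 1
  Position 2 ('c'): continues run of 'c', length=2
  Position 3 ('b'): new char, reset run to 1
  Position 4 ('b'): continues run of 'b', length=2
  Position 5 ('a'): new char, reset run to 1
  Position 6 ('c'): new char, reset run to 1
  Position 7 ('c'): continues run of 'c', length=2
  Position 8 ('c'): continues run of 'c', length=3
  Position 9 ('c'): continues run of 'c', length=4
  Position 10 ('c'): continues run of 'c', length=5
  Position 11 ('c'): continues run of 'c', length=6
  Position 12 ('a'): new char, reset run to 1
  Position 13 ('c'): new char, reset run to 1
Longest run: 'c' with length 6

6


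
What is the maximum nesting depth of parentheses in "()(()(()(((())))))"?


Input: "()(()(()(((())))))"
Tracking depth:
  Position 0 '(': depth becomes 1
  Position 1 ')': depth becomes 0
  Position 2 '(': depth becomes 1
  Position 3 '(': depth becomes 2
  Position 4 ')': depth becomes 1
  Position 5 '(': depth becomes 2
  Position 6 '(': depth becomes 3
  Position 7 ')': depth becomes 2
  Position 8 '(': depth becomes 3
  Position 9 '(': depth becomes 4
  Position 10 '(': depth becomes 5
  Position 11 '(': depth becomes 6
  Position 12 ')': depth becomes 5
  Position 13 ')': depth becomes 4
  Position 14 ')': depth becomes 3
  Position 15 ')': depth becomes 2
  Position 16 ')': depth becomes 1
  Position 17 ')': depth becomes 0
Maximum depth reached: 6

6


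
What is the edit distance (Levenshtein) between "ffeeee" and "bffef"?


Computing edit distance: "ffeeee" -> "bffef"
DP table:
           b    f    f    e    f
      0    1    2    3    4    5
  f   1    1    1    2    3    4
  f   2    2    1    1    2    3
  e   3    3    2    2    1    2
  e   4    4    3    3    2    2
  e   5    5    4    4    3    3
  e   6    6    5    5    4    4
Edit distance = dp[6][5] = 4

4


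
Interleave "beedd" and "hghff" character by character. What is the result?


Interleaving "beedd" and "hghff":
  Position 0: 'b' from first, 'h' from second => "bh"
  Position 1: 'e' from first, 'g' from second => "eg"
  Position 2: 'e' from first, 'h' from second => "eh"
  Position 3: 'd' from first, 'f' from second => "df"
  Position 4: 'd' from first, 'f' from second => "df"
Result: bhegehdfdf

bhegehdfdf


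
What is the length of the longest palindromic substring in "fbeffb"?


Input: "fbeffb"
Checking substrings for palindromes:
  [3:5] "ff" (len 2) => palindrome
Longest palindromic substring: "ff" with length 2

2


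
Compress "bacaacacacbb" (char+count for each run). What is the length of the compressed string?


Input: bacaacacacbb
Runs:
  'b' x 1 => "b1"
  'a' x 1 => "a1"
  'c' x 1 => "c1"
  'a' x 2 => "a2"
  'c' x 1 => "c1"
  'a' x 1 => "a1"
  'c' x 1 => "c1"
  'a' x 1 => "a1"
  'c' x 1 => "c1"
  'b' x 2 => "b2"
Compressed: "b1a1c1a2c1a1c1a1c1b2"
Compressed length: 20

20


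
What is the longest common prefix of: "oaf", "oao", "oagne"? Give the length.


Words: oaf, oao, oagne
  Position 0: all 'o' => match
  Position 1: all 'a' => match
  Position 2: ('f', 'o', 'g') => mismatch, stop
LCP = "oa" (length 2)

2


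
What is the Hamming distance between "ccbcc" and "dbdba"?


Comparing "ccbcc" and "dbdba" position by position:
  Position 0: 'c' vs 'd' => differ
  Position 1: 'c' vs 'b' => differ
  Position 2: 'b' vs 'd' => differ
  Position 3: 'c' vs 'b' => differ
  Position 4: 'c' vs 'a' => differ
Total differences (Hamming distance): 5

5


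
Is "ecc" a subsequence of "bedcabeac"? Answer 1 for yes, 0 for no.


Check if "ecc" is a subsequence of "bedcabeac"
Greedy scan:
  Position 0 ('b'): no match needed
  Position 1 ('e'): matches sub[0] = 'e'
  Position 2 ('d'): no match needed
  Position 3 ('c'): matches sub[1] = 'c'
  Position 4 ('a'): no match needed
  Position 5 ('b'): no match needed
  Position 6 ('e'): no match needed
  Position 7 ('a'): no match needed
  Position 8 ('c'): matches sub[2] = 'c'
All 3 characters matched => is a subsequence

1


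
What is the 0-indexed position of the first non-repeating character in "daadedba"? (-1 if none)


Input: daadedba
Character frequencies:
  'a': 3
  'b': 1
  'd': 3
  'e': 1
Scanning left to right for freq == 1:
  Position 0 ('d'): freq=3, skip
  Position 1 ('a'): freq=3, skip
  Position 2 ('a'): freq=3, skip
  Position 3 ('d'): freq=3, skip
  Position 4 ('e'): unique! => answer = 4

4


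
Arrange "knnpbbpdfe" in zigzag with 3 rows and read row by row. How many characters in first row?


Zigzag "knnpbbpdfe" into 3 rows:
Placing characters:
  'k' => row 0
  'n' => row 1
  'n' => row 2
  'p' => row 1
  'b' => row 0
  'b' => row 1
  'p' => row 2
  'd' => row 1
  'f' => row 0
  'e' => row 1
Rows:
  Row 0: "kbf"
  Row 1: "npbde"
  Row 2: "np"
First row length: 3

3


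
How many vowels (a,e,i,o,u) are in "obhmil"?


Input: obhmil
Checking each character:
  'o' at position 0: vowel (running total: 1)
  'b' at position 1: consonant
  'h' at position 2: consonant
  'm' at position 3: consonant
  'i' at position 4: vowel (running total: 2)
  'l' at position 5: consonant
Total vowels: 2

2


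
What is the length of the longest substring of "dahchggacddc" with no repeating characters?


Input: "dahchggacddc"
Sliding window (track last position of each char):
  Position 0 ('d'): window [0,0] length 1 -- new best
  Position 1 ('a'): window [0,1] length 2 -- new best
  Position 2 ('h'): window [0,2] length 3 -- new best
  Position 3 ('c'): window [0,3] length 4 -- new best
  Position 4 ('h'): repeat (last at 2), move window start to 3
  Position 4 ('h'): window [3,4] length 2
  Position 5 ('g'): window [3,5] length 3
  Position 6 ('g'): repeat (last at 5), move window start to 6
  Position 6 ('g'): window [6,6] length 1
  Position 7 ('a'): window [6,7] length 2
  Position 8 ('c'): window [6,8] length 3
  Position 9 ('d'): window [6,9] length 4
  Position 10 ('d'): repeat (last at 9), move window start to 10
  Position 10 ('d'): window [10,10] length 1
  Position 11 ('c'): window [10,11] length 2
Longest substring with no repeats: "dahc" with length 4

4


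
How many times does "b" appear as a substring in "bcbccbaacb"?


Searching for "b" in "bcbccbaacb"
Scanning each position:
  Position 0: "b" => MATCH
  Position 1: "c" => no
  Position 2: "b" => MATCH
  Position 3: "c" => no
  Position 4: "c" => no
  Position 5: "b" => MATCH
  Position 6: "a" => no
  Position 7: "a" => no
  Position 8: "c" => no
  Position 9: "b" => MATCH
Total occurrences: 4

4


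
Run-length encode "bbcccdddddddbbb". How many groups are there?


Input: bbcccdddddddbbb
Scanning for consecutive runs:
  Group 1: 'b' x 2 (positions 0-1)
  Group 2: 'c' x 3 (positions 2-4)
  Group 3: 'd' x 7 (positions 5-11)
  Group 4: 'b' x 3 (positions 12-14)
Total groups: 4

4


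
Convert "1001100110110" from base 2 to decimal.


Input: "1001100110110" in base 2
Positional expansion:
  Digit '1' (value 1) x 2^12 = 4096
  Digit '0' (value 0) x 2^11 = 0
  Digit '0' (value 0) x 2^10 = 0
  Digit '1' (value 1) x 2^9 = 512
  Digit '1' (value 1) x 2^8 = 256
  Digit '0' (value 0) x 2^7 = 0
  Digit '0' (value 0) x 2^6 = 0
  Digit '1' (value 1) x 2^5 = 32
  Digit '1' (value 1) x 2^4 = 16
  Digit '0' (value 0) x 2^3 = 0
  Digit '1' (value 1) x 2^2 = 4
  Digit '1' (value 1) x 2^1 = 2
  Digit '0' (value 0) x 2^0 = 0
Sum = 4918

4918


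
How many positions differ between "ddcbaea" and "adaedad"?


Comparing "ddcbaea" and "adaedad" position by position:
  Position 0: 'd' vs 'a' => DIFFER
  Position 1: 'd' vs 'd' => same
  Position 2: 'c' vs 'a' => DIFFER
  Position 3: 'b' vs 'e' => DIFFER
  Position 4: 'a' vs 'd' => DIFFER
  Position 5: 'e' vs 'a' => DIFFER
  Position 6: 'a' vs 'd' => DIFFER
Positions that differ: 6

6


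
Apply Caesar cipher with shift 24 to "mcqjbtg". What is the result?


Caesar cipher: shift "mcqjbtg" by 24
  'm' (pos 12) + 24 = pos 10 = 'k'
  'c' (pos 2) + 24 = pos 0 = 'a'
  'q' (pos 16) + 24 = pos 14 = 'o'
  'j' (pos 9) + 24 = pos 7 = 'h'
  'b' (pos 1) + 24 = pos 25 = 'z'
  't' (pos 19) + 24 = pos 17 = 'r'
  'g' (pos 6) + 24 = pos 4 = 'e'
Result: kaohzre

kaohzre


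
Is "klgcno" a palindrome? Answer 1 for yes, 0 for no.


Input: klgcno
Reversed: oncglk
  Compare pos 0 ('k') with pos 5 ('o'): MISMATCH
  Compare pos 1 ('l') with pos 4 ('n'): MISMATCH
  Compare pos 2 ('g') with pos 3 ('c'): MISMATCH
Result: not a palindrome

0
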